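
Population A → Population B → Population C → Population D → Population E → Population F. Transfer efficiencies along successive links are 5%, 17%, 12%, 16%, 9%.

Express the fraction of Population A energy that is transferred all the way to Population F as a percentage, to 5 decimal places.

Product of link efficiencies: 0.05 × 0.17 × 0.12 × 0.16 × 0.09 = 0.000014688
As a percentage: 0.000014688 × 100 = 0.00147%

0.00147%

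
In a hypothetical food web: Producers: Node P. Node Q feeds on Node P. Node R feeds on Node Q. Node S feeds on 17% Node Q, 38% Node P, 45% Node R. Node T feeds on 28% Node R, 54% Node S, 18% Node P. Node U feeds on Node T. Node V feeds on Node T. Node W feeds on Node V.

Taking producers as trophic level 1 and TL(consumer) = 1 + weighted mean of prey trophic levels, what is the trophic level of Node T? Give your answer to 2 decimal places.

3.68

Node Q: 1 + 1 = 2
Node R: 1 + 2 = 3
Node S: 1 + (0.17×2 + 0.38×1 + 0.45×3) = 3.07
Node T: 1 + (0.28×3 + 0.54×3.07 + 0.18×1) = 3.6778
Node U: 1 + 3.6778 = 4.6778
Node V: 1 + 3.6778 = 4.6778
Node W: 1 + 4.6778 = 5.6778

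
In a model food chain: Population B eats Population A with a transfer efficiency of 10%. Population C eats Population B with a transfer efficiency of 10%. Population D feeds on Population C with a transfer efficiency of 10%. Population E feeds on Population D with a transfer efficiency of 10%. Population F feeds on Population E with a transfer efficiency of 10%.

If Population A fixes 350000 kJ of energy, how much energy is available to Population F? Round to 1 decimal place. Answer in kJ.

3.5 kJ

Population B: 350000 × 0.1 = 35000 kJ
Population C: 35000 × 0.1 = 3500 kJ
Population D: 3500 × 0.1 = 350 kJ
Population E: 350 × 0.1 = 35 kJ
Population F: 35 × 0.1 = 3.5 kJ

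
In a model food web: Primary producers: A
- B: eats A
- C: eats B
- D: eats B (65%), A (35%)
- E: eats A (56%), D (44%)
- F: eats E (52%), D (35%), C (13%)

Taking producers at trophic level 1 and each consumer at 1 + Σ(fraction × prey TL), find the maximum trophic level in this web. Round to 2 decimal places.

B: 1 + 1 = 2
C: 1 + 2 = 3
D: 1 + (0.65×2 + 0.35×1) = 2.65
E: 1 + (0.56×1 + 0.44×2.65) = 2.726
F: 1 + (0.52×2.726 + 0.35×2.65 + 0.13×3) = 3.73502

3.74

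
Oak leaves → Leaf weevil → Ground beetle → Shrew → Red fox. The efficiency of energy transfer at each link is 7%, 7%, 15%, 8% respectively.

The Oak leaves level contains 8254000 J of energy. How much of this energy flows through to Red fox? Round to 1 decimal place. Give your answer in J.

485.3 J

Leaf weevil: 8254000 × 0.07 = 577780 J
Ground beetle: 577780 × 0.07 = 40444.6 J
Shrew: 40444.6 × 0.15 = 6066.69 J
Red fox: 6066.69 × 0.08 = 485.3352 J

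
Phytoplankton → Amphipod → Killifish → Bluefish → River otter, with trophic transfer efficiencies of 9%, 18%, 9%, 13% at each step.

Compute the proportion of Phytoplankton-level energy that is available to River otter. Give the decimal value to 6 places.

0.000190

Product of link efficiencies: 0.09 × 0.18 × 0.09 × 0.13 = 0.00018954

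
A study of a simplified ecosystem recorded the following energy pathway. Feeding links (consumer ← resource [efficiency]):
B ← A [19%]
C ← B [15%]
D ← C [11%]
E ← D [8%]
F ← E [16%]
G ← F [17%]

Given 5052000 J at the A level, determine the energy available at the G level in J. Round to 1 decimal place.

34.5 J

B: 5052000 × 0.19 = 959880 J
C: 959880 × 0.15 = 143982 J
D: 143982 × 0.11 = 15838.02 J
E: 15838.02 × 0.08 = 1267.0416 J
F: 1267.0416 × 0.16 = 202.726656 J
G: 202.726656 × 0.17 = 34.46353152 J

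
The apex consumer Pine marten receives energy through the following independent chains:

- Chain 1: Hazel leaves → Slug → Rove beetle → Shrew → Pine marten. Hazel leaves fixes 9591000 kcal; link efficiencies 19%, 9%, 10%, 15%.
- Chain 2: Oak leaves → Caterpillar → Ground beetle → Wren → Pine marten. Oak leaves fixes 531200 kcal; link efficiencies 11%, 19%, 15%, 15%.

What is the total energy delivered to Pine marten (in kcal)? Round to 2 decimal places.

Chain 1: 9591000 × 0.19 × 0.09 × 0.1 × 0.15 = 2460.0915 kcal
Chain 2: 531200 × 0.11 × 0.19 × 0.15 × 0.15 = 249.7968 kcal
Total at Pine marten: 2460.0915 + 249.7968 = 2709.8883 kcal

2709.89 kcal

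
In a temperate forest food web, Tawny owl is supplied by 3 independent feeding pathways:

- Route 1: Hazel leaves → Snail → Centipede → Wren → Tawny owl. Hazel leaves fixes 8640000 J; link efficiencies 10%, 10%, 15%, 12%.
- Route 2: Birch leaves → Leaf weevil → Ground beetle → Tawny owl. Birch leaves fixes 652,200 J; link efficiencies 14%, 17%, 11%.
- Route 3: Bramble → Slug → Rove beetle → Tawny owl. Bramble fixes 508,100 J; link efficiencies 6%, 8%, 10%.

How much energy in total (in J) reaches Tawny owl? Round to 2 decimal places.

Route 1: 8640000 × 0.1 × 0.1 × 0.15 × 0.12 = 1555.2 J
Route 2: 652200 × 0.14 × 0.17 × 0.11 = 1707.4596 J
Route 3: 508100 × 0.06 × 0.08 × 0.1 = 243.888 J
Total at Tawny owl: 1555.2 + 1707.4596 + 243.888 = 3506.5476 J

3506.55 J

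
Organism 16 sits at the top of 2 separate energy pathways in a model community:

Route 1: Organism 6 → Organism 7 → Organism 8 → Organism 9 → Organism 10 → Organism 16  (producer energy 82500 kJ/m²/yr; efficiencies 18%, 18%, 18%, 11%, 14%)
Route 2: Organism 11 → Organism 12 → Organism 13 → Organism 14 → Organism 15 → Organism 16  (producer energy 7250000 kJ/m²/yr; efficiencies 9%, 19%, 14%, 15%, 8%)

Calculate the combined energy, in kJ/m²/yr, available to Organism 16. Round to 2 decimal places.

Route 1: 82500 × 0.18 × 0.18 × 0.18 × 0.11 × 0.14 = 7.409556 kJ/m²/yr
Route 2: 7250000 × 0.09 × 0.19 × 0.14 × 0.15 × 0.08 = 208.278 kJ/m²/yr
Total at Organism 16: 7.409556 + 208.278 = 215.687556 kJ/m²/yr

215.69 kJ/m²/yr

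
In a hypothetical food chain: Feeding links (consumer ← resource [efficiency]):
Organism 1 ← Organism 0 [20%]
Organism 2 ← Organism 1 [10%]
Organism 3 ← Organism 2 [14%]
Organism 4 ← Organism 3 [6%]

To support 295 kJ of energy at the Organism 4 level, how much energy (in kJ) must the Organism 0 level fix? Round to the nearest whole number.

Cumulative transfer efficiency: 0.2 × 0.1 × 0.14 × 0.06 = 0.000168
Organism 0 energy = 295 / 0.000168 = 1755952 kJ

1755952 kJ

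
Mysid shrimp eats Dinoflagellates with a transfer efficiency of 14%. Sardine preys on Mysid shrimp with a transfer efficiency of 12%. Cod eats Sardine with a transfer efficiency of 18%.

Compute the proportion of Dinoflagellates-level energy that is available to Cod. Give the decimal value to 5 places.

Product of link efficiencies: 0.14 × 0.12 × 0.18 = 0.003024

0.00302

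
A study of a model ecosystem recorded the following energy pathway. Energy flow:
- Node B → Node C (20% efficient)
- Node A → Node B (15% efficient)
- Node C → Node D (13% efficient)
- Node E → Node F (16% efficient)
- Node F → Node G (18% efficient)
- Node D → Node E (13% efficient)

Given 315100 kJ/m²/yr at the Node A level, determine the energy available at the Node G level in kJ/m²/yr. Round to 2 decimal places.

4.60 kJ/m²/yr

Node B: 315100 × 0.15 = 47265 kJ/m²/yr
Node C: 47265 × 0.2 = 9453 kJ/m²/yr
Node D: 9453 × 0.13 = 1228.89 kJ/m²/yr
Node E: 1228.89 × 0.13 = 159.7557 kJ/m²/yr
Node F: 159.7557 × 0.16 = 25.560912 kJ/m²/yr
Node G: 25.560912 × 0.18 = 4.60096416 kJ/m²/yr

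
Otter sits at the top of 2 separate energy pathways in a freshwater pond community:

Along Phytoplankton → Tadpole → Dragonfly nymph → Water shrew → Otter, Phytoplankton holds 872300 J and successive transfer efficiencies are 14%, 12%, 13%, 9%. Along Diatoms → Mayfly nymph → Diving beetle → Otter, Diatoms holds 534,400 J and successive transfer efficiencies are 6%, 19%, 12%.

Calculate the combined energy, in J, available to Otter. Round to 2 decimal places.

902.52 J

Via Phytoplankton: 872300 × 0.14 × 0.12 × 0.13 × 0.09 = 171.459288 J
Via Diatoms: 534400 × 0.06 × 0.19 × 0.12 = 731.0592 J
Total at Otter: 171.459288 + 731.0592 = 902.518488 J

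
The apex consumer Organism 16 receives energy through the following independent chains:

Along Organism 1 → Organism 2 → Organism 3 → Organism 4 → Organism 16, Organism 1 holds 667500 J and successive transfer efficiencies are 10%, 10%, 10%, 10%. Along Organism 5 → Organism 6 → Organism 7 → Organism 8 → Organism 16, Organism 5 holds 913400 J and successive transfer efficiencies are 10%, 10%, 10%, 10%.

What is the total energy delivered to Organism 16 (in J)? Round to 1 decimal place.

158.1 J

Via Organism 1: 667500 × 0.1 × 0.1 × 0.1 × 0.1 = 66.75 J
Via Organism 5: 913400 × 0.1 × 0.1 × 0.1 × 0.1 = 91.34 J
Total at Organism 16: 66.75 + 91.34 = 158.09 J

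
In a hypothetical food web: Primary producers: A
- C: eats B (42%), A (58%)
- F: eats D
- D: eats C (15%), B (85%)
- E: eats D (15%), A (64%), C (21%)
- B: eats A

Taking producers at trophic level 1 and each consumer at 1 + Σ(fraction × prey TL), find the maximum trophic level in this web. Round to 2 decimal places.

B: 1 + 1 = 2
C: 1 + (0.42×2 + 0.58×1) = 2.42
D: 1 + (0.15×2.42 + 0.85×2) = 3.063
E: 1 + (0.15×3.063 + 0.64×1 + 0.21×2.42) = 2.60765
F: 1 + 3.063 = 4.063

4.06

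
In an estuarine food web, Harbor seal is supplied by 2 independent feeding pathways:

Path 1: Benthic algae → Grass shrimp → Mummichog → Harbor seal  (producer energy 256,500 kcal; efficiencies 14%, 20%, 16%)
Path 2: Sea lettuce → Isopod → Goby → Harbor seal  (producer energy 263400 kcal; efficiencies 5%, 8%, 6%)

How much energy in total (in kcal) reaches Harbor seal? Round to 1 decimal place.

1212.3 kcal

Path 1: 256500 × 0.14 × 0.2 × 0.16 = 1149.12 kcal
Path 2: 263400 × 0.05 × 0.08 × 0.06 = 63.216 kcal
Total at Harbor seal: 1149.12 + 63.216 = 1212.336 kcal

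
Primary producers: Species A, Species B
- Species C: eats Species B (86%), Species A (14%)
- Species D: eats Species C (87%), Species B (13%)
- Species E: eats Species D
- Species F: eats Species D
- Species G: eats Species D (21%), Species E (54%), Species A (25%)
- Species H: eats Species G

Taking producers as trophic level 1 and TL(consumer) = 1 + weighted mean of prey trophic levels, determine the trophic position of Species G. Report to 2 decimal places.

3.94

Species C: 1 + (0.86×1 + 0.14×1) = 2
Species D: 1 + (0.87×2 + 0.13×1) = 2.87
Species E: 1 + 2.87 = 3.87
Species F: 1 + 2.87 = 3.87
Species G: 1 + (0.21×2.87 + 0.54×3.87 + 0.25×1) = 3.9425
Species H: 1 + 3.9425 = 4.9425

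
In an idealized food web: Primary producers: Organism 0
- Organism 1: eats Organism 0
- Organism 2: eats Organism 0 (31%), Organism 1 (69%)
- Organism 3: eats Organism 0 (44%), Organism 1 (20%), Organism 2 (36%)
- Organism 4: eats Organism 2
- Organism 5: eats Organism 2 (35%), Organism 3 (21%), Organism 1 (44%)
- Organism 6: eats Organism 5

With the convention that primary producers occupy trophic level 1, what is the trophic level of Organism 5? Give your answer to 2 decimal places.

Organism 1: 1 + 1 = 2
Organism 2: 1 + (0.31×1 + 0.69×2) = 2.69
Organism 3: 1 + (0.44×1 + 0.2×2 + 0.36×2.69) = 2.8084
Organism 4: 1 + 2.69 = 3.69
Organism 5: 1 + (0.35×2.69 + 0.21×2.8084 + 0.44×2) = 3.411264
Organism 6: 1 + 3.411264 = 4.411264

3.41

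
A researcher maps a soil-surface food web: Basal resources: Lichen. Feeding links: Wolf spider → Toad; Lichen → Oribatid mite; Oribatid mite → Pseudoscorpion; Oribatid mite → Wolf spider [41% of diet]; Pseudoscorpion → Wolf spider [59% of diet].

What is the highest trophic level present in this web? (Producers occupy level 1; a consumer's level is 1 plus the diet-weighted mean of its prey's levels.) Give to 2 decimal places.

4.59

Oribatid mite: 1 + 1 = 2
Pseudoscorpion: 1 + 2 = 3
Wolf spider: 1 + (0.41×2 + 0.59×3) = 3.59
Toad: 1 + 3.59 = 4.59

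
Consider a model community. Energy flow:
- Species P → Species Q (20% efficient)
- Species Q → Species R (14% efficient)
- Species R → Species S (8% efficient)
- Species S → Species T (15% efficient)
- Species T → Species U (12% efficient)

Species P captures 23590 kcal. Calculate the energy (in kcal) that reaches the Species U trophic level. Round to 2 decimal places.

0.95 kcal

Species Q: 23590 × 0.2 = 4718 kcal
Species R: 4718 × 0.14 = 660.52 kcal
Species S: 660.52 × 0.08 = 52.8416 kcal
Species T: 52.8416 × 0.15 = 7.92624 kcal
Species U: 7.92624 × 0.12 = 0.9511488 kcal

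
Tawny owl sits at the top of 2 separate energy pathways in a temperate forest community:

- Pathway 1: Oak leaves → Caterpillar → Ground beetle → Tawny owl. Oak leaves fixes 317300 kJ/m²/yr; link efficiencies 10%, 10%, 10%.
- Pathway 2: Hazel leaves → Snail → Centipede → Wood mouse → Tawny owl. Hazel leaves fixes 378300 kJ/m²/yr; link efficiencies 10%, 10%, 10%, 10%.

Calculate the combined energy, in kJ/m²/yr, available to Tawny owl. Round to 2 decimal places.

355.13 kJ/m²/yr

Pathway 1: 317300 × 0.1 × 0.1 × 0.1 = 317.3 kJ/m²/yr
Pathway 2: 378300 × 0.1 × 0.1 × 0.1 × 0.1 = 37.83 kJ/m²/yr
Total at Tawny owl: 317.3 + 37.83 = 355.13 kJ/m²/yr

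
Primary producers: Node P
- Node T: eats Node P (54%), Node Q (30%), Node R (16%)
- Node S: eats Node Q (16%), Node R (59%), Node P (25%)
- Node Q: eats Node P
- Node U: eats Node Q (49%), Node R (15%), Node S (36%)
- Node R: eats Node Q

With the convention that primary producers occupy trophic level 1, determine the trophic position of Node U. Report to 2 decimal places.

3.63

Node Q: 1 + 1 = 2
Node R: 1 + 2 = 3
Node S: 1 + (0.16×2 + 0.59×3 + 0.25×1) = 3.34
Node T: 1 + (0.54×1 + 0.3×2 + 0.16×3) = 2.62
Node U: 1 + (0.49×2 + 0.15×3 + 0.36×3.34) = 3.6324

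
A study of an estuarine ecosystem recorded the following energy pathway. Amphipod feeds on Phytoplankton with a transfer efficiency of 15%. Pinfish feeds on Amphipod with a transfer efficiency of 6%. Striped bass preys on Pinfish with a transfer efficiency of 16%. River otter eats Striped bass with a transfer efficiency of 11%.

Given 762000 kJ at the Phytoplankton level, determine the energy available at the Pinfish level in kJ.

Amphipod: 762000 × 0.15 = 114300 kJ
Pinfish: 114300 × 0.06 = 6858 kJ

6858 kJ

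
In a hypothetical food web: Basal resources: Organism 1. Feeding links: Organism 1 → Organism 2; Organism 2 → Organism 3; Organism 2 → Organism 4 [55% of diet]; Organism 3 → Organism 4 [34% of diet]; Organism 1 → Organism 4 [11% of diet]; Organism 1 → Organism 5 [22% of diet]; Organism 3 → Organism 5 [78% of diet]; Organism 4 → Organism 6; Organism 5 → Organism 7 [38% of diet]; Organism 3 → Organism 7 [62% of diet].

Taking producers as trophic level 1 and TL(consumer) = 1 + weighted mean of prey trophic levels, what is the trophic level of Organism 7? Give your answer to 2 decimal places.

Organism 2: 1 + 1 = 2
Organism 3: 1 + 2 = 3
Organism 4: 1 + (0.55×2 + 0.34×3 + 0.11×1) = 3.23
Organism 5: 1 + (0.22×1 + 0.78×3) = 3.56
Organism 6: 1 + 3.23 = 4.23
Organism 7: 1 + (0.38×3.56 + 0.62×3) = 4.2128

4.21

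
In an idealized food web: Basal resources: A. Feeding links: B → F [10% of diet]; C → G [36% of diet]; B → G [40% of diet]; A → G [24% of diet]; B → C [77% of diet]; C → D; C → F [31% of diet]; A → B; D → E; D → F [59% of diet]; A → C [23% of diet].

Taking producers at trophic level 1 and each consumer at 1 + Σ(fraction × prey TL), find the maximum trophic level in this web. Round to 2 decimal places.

B: 1 + 1 = 2
C: 1 + (0.77×2 + 0.23×1) = 2.77
D: 1 + 2.77 = 3.77
E: 1 + 3.77 = 4.77
F: 1 + (0.59×3.77 + 0.1×2 + 0.31×2.77) = 4.283
G: 1 + (0.24×1 + 0.36×2.77 + 0.4×2) = 3.0372

4.77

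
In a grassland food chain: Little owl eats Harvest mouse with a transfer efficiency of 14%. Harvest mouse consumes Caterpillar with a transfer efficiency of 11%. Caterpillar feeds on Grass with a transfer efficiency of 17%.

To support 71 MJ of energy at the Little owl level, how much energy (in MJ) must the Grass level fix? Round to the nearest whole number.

Cumulative transfer efficiency: 0.17 × 0.11 × 0.14 = 0.002618
Grass energy = 71 / 0.002618 = 27120 MJ

27120 MJ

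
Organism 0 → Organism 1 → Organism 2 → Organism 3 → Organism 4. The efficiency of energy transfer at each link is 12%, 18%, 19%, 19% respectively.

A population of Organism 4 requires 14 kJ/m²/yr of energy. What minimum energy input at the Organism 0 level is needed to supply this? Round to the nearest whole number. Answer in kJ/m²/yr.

17954 kJ/m²/yr

Cumulative transfer efficiency: 0.12 × 0.18 × 0.19 × 0.19 = 0.00077976
Organism 0 energy = 14 / 0.00077976 = 17954 kJ/m²/yr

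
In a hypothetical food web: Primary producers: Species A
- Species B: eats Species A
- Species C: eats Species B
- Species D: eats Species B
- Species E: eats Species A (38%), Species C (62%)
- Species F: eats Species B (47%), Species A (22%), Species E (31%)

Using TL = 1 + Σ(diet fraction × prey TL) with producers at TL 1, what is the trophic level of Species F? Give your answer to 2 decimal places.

3.16

Species B: 1 + 1 = 2
Species C: 1 + 2 = 3
Species D: 1 + 2 = 3
Species E: 1 + (0.38×1 + 0.62×3) = 3.24
Species F: 1 + (0.47×2 + 0.22×1 + 0.31×3.24) = 3.1644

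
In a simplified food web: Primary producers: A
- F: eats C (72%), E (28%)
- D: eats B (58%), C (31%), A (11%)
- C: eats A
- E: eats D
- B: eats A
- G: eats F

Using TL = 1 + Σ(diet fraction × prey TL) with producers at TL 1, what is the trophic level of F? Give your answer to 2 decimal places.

3.53

B: 1 + 1 = 2
C: 1 + 1 = 2
D: 1 + (0.58×2 + 0.31×2 + 0.11×1) = 2.89
E: 1 + 2.89 = 3.89
F: 1 + (0.72×2 + 0.28×3.89) = 3.5292
G: 1 + 3.5292 = 4.5292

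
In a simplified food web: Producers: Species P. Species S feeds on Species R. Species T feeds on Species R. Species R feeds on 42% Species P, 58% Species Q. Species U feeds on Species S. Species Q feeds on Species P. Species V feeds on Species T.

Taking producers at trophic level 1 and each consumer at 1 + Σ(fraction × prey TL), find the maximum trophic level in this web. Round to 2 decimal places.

Species Q: 1 + 1 = 2
Species R: 1 + (0.42×1 + 0.58×2) = 2.58
Species S: 1 + 2.58 = 3.58
Species T: 1 + 2.58 = 3.58
Species U: 1 + 3.58 = 4.58
Species V: 1 + 3.58 = 4.58

4.58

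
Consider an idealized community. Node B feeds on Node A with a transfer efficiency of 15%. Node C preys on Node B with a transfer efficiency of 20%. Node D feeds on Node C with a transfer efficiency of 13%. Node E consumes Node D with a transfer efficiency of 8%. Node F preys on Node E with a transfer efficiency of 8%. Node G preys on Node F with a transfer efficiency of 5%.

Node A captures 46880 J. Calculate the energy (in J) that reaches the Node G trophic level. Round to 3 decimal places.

0.059 J

Node B: 46880 × 0.15 = 7032 J
Node C: 7032 × 0.2 = 1406.4 J
Node D: 1406.4 × 0.13 = 182.832 J
Node E: 182.832 × 0.08 = 14.62656 J
Node F: 14.62656 × 0.08 = 1.1701248 J
Node G: 1.1701248 × 0.05 = 0.05850624 J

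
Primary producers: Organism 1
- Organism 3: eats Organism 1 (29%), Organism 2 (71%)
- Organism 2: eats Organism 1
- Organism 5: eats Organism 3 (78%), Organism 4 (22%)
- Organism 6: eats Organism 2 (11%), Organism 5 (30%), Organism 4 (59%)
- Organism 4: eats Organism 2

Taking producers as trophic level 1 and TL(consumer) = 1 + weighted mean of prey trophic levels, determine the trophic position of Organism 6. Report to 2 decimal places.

Organism 2: 1 + 1 = 2
Organism 3: 1 + (0.29×1 + 0.71×2) = 2.71
Organism 4: 1 + 2 = 3
Organism 5: 1 + (0.78×2.71 + 0.22×3) = 3.7738
Organism 6: 1 + (0.11×2 + 0.3×3.7738 + 0.59×3) = 4.12214

4.12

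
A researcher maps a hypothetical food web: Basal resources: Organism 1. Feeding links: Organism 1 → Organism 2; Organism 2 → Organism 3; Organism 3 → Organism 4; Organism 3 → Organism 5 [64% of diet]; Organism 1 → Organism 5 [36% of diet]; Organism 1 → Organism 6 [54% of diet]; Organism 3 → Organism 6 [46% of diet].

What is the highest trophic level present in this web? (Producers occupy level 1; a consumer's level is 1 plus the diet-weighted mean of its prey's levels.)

4

Organism 2: 1 + 1 = 2
Organism 3: 1 + 2 = 3
Organism 4: 1 + 3 = 4
Organism 5: 1 + (0.64×3 + 0.36×1) = 3.28
Organism 6: 1 + (0.54×1 + 0.46×3) = 2.92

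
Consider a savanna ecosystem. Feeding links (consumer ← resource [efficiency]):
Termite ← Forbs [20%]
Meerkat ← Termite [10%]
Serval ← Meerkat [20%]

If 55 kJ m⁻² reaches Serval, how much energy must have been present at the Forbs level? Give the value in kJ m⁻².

13750 kJ m⁻²

Cumulative transfer efficiency: 0.2 × 0.1 × 0.2 = 0.004
Forbs energy = 55 / 0.004 = 13750 kJ m⁻²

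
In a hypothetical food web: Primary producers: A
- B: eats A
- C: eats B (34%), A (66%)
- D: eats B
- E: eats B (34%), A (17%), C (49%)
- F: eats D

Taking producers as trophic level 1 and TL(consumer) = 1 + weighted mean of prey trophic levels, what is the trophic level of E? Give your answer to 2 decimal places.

3.00

B: 1 + 1 = 2
C: 1 + (0.34×2 + 0.66×1) = 2.34
D: 1 + 2 = 3
E: 1 + (0.34×2 + 0.17×1 + 0.49×2.34) = 2.9966
F: 1 + 3 = 4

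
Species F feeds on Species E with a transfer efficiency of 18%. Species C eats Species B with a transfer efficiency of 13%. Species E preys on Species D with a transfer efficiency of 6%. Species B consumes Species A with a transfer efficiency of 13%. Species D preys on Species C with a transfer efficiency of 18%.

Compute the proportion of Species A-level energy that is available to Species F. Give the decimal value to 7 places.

Product of link efficiencies: 0.13 × 0.13 × 0.18 × 0.06 × 0.18 = 0.0000328536

0.0000329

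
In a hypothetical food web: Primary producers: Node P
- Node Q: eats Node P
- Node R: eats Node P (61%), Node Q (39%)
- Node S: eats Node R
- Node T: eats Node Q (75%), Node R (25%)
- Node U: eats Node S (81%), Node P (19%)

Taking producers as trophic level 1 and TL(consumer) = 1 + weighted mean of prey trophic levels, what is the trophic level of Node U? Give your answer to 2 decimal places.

3.94

Node Q: 1 + 1 = 2
Node R: 1 + (0.61×1 + 0.39×2) = 2.39
Node S: 1 + 2.39 = 3.39
Node T: 1 + (0.75×2 + 0.25×2.39) = 3.0975
Node U: 1 + (0.81×3.39 + 0.19×1) = 3.9359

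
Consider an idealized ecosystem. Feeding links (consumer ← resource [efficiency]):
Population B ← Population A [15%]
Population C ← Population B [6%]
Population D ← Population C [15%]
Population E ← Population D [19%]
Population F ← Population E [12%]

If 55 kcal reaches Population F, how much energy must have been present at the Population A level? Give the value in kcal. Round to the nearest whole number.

Cumulative transfer efficiency: 0.15 × 0.06 × 0.15 × 0.19 × 0.12 = 0.00003078
Population A energy = 55 / 0.00003078 = 1786875 kcal

1786875 kcal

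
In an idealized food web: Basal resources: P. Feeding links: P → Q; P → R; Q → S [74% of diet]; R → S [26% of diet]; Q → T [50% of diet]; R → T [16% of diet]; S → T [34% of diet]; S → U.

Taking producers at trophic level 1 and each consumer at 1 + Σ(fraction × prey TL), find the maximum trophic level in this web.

4

Q: 1 + 1 = 2
R: 1 + 1 = 2
S: 1 + (0.74×2 + 0.26×2) = 3
T: 1 + (0.5×2 + 0.16×2 + 0.34×3) = 3.34
U: 1 + 3 = 4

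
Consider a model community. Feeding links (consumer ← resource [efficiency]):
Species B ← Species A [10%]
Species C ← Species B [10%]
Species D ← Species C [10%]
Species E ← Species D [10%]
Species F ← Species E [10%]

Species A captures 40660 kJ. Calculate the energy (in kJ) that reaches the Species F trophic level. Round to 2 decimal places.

Species B: 40660 × 0.1 = 4066 kJ
Species C: 4066 × 0.1 = 406.6 kJ
Species D: 406.6 × 0.1 = 40.66 kJ
Species E: 40.66 × 0.1 = 4.066 kJ
Species F: 4.066 × 0.1 = 0.4066 kJ

0.41 kJ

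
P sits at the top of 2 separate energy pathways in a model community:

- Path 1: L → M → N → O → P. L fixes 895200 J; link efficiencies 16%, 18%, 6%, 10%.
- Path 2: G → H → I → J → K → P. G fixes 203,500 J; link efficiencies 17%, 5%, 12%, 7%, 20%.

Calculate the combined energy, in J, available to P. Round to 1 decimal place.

157.6 J

Path 1: 895200 × 0.16 × 0.18 × 0.06 × 0.1 = 154.69056 J
Path 2: 203500 × 0.17 × 0.05 × 0.12 × 0.07 × 0.2 = 2.90598 J
Total at P: 154.69056 + 2.90598 = 157.59654 J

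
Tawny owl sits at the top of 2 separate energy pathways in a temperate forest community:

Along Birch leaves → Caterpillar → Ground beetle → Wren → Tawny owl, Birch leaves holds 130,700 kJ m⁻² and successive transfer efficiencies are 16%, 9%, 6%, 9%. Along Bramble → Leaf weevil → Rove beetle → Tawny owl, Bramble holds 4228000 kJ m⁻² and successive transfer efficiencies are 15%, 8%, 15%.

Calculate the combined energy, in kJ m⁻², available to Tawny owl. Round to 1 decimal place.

Via Birch leaves: 130700 × 0.16 × 0.09 × 0.06 × 0.09 = 10.163232 kJ m⁻²
Via Bramble: 4228000 × 0.15 × 0.08 × 0.15 = 7610.4 kJ m⁻²
Total at Tawny owl: 10.163232 + 7610.4 = 7620.563232 kJ m⁻²

7620.6 kJ m⁻²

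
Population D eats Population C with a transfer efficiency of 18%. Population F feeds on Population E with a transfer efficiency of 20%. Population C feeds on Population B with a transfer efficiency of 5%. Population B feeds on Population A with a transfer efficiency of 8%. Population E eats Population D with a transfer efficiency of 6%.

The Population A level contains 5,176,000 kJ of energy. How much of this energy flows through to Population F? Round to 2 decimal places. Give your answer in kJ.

Population B: 5176000 × 0.08 = 414080 kJ
Population C: 414080 × 0.05 = 20704 kJ
Population D: 20704 × 0.18 = 3726.72 kJ
Population E: 3726.72 × 0.06 = 223.6032 kJ
Population F: 223.6032 × 0.2 = 44.72064 kJ

44.72 kJ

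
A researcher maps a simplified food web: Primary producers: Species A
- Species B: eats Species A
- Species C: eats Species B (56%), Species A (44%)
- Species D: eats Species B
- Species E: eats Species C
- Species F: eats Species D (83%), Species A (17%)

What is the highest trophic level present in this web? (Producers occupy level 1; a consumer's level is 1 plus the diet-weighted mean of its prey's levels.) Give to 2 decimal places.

3.66

Species B: 1 + 1 = 2
Species C: 1 + (0.56×2 + 0.44×1) = 2.56
Species D: 1 + 2 = 3
Species E: 1 + 2.56 = 3.56
Species F: 1 + (0.83×3 + 0.17×1) = 3.66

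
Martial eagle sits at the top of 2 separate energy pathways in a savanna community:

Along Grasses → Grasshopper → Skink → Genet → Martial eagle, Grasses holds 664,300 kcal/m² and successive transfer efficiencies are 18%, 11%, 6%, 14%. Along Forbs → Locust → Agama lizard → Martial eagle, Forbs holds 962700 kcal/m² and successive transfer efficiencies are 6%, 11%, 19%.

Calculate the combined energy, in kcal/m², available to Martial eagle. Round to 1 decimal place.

1317.7 kcal/m²

Via Grasses: 664300 × 0.18 × 0.11 × 0.06 × 0.14 = 110.486376 kcal/m²
Via Forbs: 962700 × 0.06 × 0.11 × 0.19 = 1207.2258 kcal/m²
Total at Martial eagle: 110.486376 + 1207.2258 = 1317.712176 kcal/m²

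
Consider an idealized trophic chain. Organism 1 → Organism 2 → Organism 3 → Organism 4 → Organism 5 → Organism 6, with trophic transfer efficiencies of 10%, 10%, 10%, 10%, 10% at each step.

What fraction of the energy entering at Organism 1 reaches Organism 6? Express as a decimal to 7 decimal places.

0.0000100

Product of link efficiencies: 0.1 × 0.1 × 0.1 × 0.1 × 0.1 = 0.00001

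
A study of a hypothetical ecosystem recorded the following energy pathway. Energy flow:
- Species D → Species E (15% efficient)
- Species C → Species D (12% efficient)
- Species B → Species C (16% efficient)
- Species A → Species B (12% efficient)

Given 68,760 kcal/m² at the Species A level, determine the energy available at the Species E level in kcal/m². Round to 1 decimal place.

Species B: 68760 × 0.12 = 8251.2 kcal/m²
Species C: 8251.2 × 0.16 = 1320.192 kcal/m²
Species D: 1320.192 × 0.12 = 158.42304 kcal/m²
Species E: 158.42304 × 0.15 = 23.763456 kcal/m²

23.8 kcal/m²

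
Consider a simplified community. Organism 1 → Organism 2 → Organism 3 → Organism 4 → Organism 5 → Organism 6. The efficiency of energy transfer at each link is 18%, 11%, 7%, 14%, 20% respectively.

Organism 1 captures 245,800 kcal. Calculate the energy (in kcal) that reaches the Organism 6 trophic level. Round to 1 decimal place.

9.5 kcal

Organism 2: 245800 × 0.18 = 44244 kcal
Organism 3: 44244 × 0.11 = 4866.84 kcal
Organism 4: 4866.84 × 0.07 = 340.6788 kcal
Organism 5: 340.6788 × 0.14 = 47.695032 kcal
Organism 6: 47.695032 × 0.2 = 9.5390064 kcal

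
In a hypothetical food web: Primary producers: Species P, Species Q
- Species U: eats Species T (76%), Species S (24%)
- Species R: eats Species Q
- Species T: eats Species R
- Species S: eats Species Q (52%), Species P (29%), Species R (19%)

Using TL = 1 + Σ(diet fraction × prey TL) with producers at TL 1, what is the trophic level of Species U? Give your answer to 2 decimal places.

Species R: 1 + 1 = 2
Species S: 1 + (0.52×1 + 0.29×1 + 0.19×2) = 2.19
Species T: 1 + 2 = 3
Species U: 1 + (0.76×3 + 0.24×2.19) = 3.8056

3.81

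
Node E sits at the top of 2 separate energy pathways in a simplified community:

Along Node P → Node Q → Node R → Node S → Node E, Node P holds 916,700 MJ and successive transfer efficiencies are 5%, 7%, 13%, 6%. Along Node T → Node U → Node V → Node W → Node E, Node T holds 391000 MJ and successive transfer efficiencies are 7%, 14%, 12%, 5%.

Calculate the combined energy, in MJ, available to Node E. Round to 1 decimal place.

48.0 MJ

Via Node P: 916700 × 0.05 × 0.07 × 0.13 × 0.06 = 25.02591 MJ
Via Node T: 391000 × 0.07 × 0.14 × 0.12 × 0.05 = 22.9908 MJ
Total at Node E: 25.02591 + 22.9908 = 48.01671 MJ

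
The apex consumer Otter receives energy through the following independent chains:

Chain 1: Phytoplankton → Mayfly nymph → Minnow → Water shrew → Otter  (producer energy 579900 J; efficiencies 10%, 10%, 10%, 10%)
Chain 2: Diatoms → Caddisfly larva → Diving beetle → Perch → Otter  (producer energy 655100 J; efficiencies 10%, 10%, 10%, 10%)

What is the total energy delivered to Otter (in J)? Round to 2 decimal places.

123.50 J

Chain 1: 579900 × 0.1 × 0.1 × 0.1 × 0.1 = 57.99 J
Chain 2: 655100 × 0.1 × 0.1 × 0.1 × 0.1 = 65.51 J
Total at Otter: 57.99 + 65.51 = 123.5 J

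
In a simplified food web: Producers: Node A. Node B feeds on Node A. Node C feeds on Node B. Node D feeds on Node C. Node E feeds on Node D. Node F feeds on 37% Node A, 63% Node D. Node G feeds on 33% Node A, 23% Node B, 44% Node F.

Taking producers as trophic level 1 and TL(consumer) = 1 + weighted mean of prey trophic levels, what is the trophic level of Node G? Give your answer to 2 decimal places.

3.50

Node B: 1 + 1 = 2
Node C: 1 + 2 = 3
Node D: 1 + 3 = 4
Node E: 1 + 4 = 5
Node F: 1 + (0.37×1 + 0.63×4) = 3.89
Node G: 1 + (0.33×1 + 0.23×2 + 0.44×3.89) = 3.5016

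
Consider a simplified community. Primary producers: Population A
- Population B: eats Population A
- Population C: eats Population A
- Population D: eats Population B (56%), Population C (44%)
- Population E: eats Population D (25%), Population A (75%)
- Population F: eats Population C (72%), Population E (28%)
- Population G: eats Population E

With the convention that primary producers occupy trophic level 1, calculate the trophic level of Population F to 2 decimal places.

3.14

Population B: 1 + 1 = 2
Population C: 1 + 1 = 2
Population D: 1 + (0.56×2 + 0.44×2) = 3
Population E: 1 + (0.25×3 + 0.75×1) = 2.5
Population F: 1 + (0.72×2 + 0.28×2.5) = 3.14
Population G: 1 + 2.5 = 3.5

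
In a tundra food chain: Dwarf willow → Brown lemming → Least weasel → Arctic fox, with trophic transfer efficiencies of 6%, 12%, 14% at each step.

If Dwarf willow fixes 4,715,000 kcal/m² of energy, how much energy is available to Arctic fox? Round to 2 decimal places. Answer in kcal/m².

Brown lemming: 4715000 × 0.06 = 282900 kcal/m²
Least weasel: 282900 × 0.12 = 33948 kcal/m²
Arctic fox: 33948 × 0.14 = 4752.72 kcal/m²

4752.72 kcal/m²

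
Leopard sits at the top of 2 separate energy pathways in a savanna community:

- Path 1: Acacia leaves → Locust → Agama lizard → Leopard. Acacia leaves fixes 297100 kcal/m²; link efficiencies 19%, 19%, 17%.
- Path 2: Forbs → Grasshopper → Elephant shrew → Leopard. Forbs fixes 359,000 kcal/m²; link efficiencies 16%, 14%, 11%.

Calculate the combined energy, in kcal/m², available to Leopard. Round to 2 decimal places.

2707.88 kcal/m²

Path 1: 297100 × 0.19 × 0.19 × 0.17 = 1823.3027 kcal/m²
Path 2: 359000 × 0.16 × 0.14 × 0.11 = 884.576 kcal/m²
Total at Leopard: 1823.3027 + 884.576 = 2707.8787 kcal/m²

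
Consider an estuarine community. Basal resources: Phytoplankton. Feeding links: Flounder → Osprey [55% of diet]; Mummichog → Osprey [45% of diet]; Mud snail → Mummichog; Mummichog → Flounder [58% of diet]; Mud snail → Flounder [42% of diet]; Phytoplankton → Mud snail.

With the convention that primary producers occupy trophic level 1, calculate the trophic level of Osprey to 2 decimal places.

4.32

Mud snail: 1 + 1 = 2
Mummichog: 1 + 2 = 3
Flounder: 1 + (0.42×2 + 0.58×3) = 3.58
Osprey: 1 + (0.45×3 + 0.55×3.58) = 4.319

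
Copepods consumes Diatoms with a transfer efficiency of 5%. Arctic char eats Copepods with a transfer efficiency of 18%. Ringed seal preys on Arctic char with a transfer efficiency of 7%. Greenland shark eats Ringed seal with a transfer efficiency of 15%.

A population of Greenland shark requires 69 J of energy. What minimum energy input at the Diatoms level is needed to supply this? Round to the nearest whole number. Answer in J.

Cumulative transfer efficiency: 0.05 × 0.18 × 0.07 × 0.15 = 0.0000945
Diatoms energy = 69 / 0.0000945 = 730159 J

730159 J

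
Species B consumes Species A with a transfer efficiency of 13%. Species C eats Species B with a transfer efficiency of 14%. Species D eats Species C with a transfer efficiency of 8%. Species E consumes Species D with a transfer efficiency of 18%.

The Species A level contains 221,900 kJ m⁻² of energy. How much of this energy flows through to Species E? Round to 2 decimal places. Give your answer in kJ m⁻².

58.16 kJ m⁻²

Species B: 221900 × 0.13 = 28847 kJ m⁻²
Species C: 28847 × 0.14 = 4038.58 kJ m⁻²
Species D: 4038.58 × 0.08 = 323.0864 kJ m⁻²
Species E: 323.0864 × 0.18 = 58.155552 kJ m⁻²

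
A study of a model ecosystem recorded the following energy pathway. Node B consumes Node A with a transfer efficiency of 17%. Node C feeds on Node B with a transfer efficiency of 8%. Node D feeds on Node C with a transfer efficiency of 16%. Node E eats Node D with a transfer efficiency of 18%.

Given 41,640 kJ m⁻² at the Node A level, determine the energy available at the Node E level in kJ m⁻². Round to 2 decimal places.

Node B: 41640 × 0.17 = 7078.8 kJ m⁻²
Node C: 7078.8 × 0.08 = 566.304 kJ m⁻²
Node D: 566.304 × 0.16 = 90.60864 kJ m⁻²
Node E: 90.60864 × 0.18 = 16.3095552 kJ m⁻²

16.31 kJ m⁻²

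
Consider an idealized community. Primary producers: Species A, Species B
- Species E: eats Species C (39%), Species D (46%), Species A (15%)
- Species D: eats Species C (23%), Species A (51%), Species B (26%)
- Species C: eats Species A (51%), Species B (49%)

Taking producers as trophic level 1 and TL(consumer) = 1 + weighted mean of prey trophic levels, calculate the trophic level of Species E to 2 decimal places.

Species C: 1 + (0.51×1 + 0.49×1) = 2
Species D: 1 + (0.23×2 + 0.51×1 + 0.26×1) = 2.23
Species E: 1 + (0.39×2 + 0.46×2.23 + 0.15×1) = 2.9558

2.96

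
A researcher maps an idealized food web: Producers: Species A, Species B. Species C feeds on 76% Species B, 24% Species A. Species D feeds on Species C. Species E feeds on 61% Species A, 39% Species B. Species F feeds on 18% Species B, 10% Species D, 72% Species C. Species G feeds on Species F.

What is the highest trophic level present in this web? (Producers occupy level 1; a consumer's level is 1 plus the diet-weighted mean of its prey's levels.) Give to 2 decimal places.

Species C: 1 + (0.76×1 + 0.24×1) = 2
Species D: 1 + 2 = 3
Species E: 1 + (0.61×1 + 0.39×1) = 2
Species F: 1 + (0.18×1 + 0.1×3 + 0.72×2) = 2.92
Species G: 1 + 2.92 = 3.92

3.92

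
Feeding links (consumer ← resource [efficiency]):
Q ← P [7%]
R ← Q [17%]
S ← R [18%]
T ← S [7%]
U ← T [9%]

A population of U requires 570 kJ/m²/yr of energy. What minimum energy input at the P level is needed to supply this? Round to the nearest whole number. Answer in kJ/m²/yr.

42239118 kJ/m²/yr

Cumulative transfer efficiency: 0.07 × 0.17 × 0.18 × 0.07 × 0.09 = 0.0000134946
P energy = 570 / 0.0000134946 = 42239118 kJ/m²/yr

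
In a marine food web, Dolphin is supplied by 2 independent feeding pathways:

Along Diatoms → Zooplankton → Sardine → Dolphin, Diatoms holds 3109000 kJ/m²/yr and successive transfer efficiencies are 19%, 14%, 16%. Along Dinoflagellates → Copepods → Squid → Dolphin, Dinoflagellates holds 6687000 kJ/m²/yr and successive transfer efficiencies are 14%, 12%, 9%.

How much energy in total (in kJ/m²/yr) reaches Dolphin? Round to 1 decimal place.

Via Diatoms: 3109000 × 0.19 × 0.14 × 0.16 = 13231.904 kJ/m²/yr
Via Dinoflagellates: 6687000 × 0.14 × 0.12 × 0.09 = 10110.744 kJ/m²/yr
Total at Dolphin: 13231.904 + 10110.744 = 23342.648 kJ/m²/yr

23342.6 kJ/m²/yr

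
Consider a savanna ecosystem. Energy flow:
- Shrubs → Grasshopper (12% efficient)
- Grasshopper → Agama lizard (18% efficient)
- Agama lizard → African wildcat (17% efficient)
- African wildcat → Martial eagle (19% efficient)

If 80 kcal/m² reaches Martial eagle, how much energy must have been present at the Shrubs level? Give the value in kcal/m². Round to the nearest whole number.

Cumulative transfer efficiency: 0.12 × 0.18 × 0.17 × 0.19 = 0.00069768
Shrubs energy = 80 / 0.00069768 = 114666 kcal/m²

114666 kcal/m²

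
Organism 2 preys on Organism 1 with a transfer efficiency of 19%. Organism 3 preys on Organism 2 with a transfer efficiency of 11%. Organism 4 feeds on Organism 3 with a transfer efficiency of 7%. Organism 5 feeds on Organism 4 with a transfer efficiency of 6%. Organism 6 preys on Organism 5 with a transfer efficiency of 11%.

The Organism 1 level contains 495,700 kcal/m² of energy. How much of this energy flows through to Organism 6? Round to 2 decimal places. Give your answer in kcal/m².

Organism 2: 495700 × 0.19 = 94183 kcal/m²
Organism 3: 94183 × 0.11 = 10360.13 kcal/m²
Organism 4: 10360.13 × 0.07 = 725.2091 kcal/m²
Organism 5: 725.2091 × 0.06 = 43.512546 kcal/m²
Organism 6: 43.512546 × 0.11 = 4.78638006 kcal/m²

4.79 kcal/m²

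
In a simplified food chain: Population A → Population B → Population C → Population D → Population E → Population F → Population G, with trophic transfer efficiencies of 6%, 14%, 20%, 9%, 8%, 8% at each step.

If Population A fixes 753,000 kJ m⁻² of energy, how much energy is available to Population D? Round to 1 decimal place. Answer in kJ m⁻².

Population B: 753000 × 0.06 = 45180 kJ m⁻²
Population C: 45180 × 0.14 = 6325.2 kJ m⁻²
Population D: 6325.2 × 0.2 = 1265.04 kJ m⁻²

1265.0 kJ m⁻²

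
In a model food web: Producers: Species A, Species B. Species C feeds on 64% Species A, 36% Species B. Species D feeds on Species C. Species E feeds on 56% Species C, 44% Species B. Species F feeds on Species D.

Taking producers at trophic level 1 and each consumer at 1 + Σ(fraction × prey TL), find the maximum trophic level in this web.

Species C: 1 + (0.64×1 + 0.36×1) = 2
Species D: 1 + 2 = 3
Species E: 1 + (0.56×2 + 0.44×1) = 2.56
Species F: 1 + 3 = 4

4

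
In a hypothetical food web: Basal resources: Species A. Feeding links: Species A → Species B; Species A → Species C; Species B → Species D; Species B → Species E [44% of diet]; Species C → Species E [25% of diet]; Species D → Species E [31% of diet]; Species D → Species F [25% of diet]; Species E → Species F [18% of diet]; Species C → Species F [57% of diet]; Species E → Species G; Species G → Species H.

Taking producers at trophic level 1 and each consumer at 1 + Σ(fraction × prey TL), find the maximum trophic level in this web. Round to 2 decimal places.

5.31

Species B: 1 + 1 = 2
Species C: 1 + 1 = 2
Species D: 1 + 2 = 3
Species E: 1 + (0.44×2 + 0.25×2 + 0.31×3) = 3.31
Species F: 1 + (0.25×3 + 0.18×3.31 + 0.57×2) = 3.4858
Species G: 1 + 3.31 = 4.31
Species H: 1 + 4.31 = 5.31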